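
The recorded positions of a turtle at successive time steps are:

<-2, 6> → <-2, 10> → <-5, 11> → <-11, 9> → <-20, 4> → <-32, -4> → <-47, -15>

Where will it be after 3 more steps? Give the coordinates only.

First differences are <+0, +4>, <-3, +1>, <-6, -2>, <-9, -5>, <-12, -8>, <-15, -11>; their common second difference is <-3, -3> (constant acceleration).
step 7: <-47, -15> + <-18, -14> → <-65, -29>
step 8: <-65, -29> + <-21, -17> → <-86, -46>
step 9: <-86, -46> + <-24, -20> → <-110, -66>

<-110, -66>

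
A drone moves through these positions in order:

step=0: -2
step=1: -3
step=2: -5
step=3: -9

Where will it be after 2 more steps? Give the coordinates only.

Consecutive displacements -1, -2, -4 scale by a factor of 2 each step.
step 4: -9 − 8 → -17
step 5: -17 − 16 → -33

-33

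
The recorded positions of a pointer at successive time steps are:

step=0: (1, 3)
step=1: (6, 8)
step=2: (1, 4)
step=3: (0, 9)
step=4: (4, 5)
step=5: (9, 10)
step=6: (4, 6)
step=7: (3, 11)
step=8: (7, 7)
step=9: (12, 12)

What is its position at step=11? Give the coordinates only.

Step-to-step displacements: (+5, +5), (-5, -4), (-1, +5), (+4, -4), (+5, +5), (-5, -4), (-1, +5), (+4, -4), (+5, +5) — a repeating cycle of length 4.
step 10: apply (-5, -4) → (7, 8)
step 11: apply (-1, +5) → (6, 13)

(6, 13)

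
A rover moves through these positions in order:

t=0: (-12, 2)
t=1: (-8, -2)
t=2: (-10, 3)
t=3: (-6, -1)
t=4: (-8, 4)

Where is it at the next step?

Step-to-step displacements: (+4, -4), (-2, +5), (+4, -4), (-2, +5) — a repeating cycle of length 2.
step 5: apply (+4, -4) → (-4, 0)

(-4, 0)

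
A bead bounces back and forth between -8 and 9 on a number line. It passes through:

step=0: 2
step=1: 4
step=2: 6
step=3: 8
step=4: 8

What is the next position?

The value reflects between -8 and 9, moving 2 per step.
  step 5: 8 → 6

6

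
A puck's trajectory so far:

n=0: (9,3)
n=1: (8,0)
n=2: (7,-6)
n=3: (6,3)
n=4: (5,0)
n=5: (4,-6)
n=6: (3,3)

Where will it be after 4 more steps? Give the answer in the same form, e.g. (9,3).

The first coordinate changes by -1 each step, so at step 10 it is 9 + 10·(-1) = -1.
The second coordinate repeats the cycle [3, 0, -6] with period 3; step 10 mod 3 = 1, giving 0.

(-1,0)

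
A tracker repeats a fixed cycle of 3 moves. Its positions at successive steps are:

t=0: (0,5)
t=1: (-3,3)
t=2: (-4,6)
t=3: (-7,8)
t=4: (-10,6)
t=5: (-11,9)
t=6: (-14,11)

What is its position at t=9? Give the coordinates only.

(-21,14)

Differencing gives (-3,-2), (-1,+3), (-3,+2), (-3,-2), (-1,+3), (-3,+2). This is the pattern (-3,-2), (-1,+3), (-3,+2) repeated.
step 7: apply (-3,-2) → (-17,9)
step 8: apply (-1,+3) → (-18,12)
step 9: apply (-3,+2) → (-21,14)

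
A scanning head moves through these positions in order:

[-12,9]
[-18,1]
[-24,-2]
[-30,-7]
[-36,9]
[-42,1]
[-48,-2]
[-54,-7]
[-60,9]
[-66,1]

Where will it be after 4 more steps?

[-90,1]

First: linear, -6 per step → -90 at step 13.
Second: cycles through 9, 1, -2, -7 every 4 steps. Step 13 lands at position 1 of the cycle → 1.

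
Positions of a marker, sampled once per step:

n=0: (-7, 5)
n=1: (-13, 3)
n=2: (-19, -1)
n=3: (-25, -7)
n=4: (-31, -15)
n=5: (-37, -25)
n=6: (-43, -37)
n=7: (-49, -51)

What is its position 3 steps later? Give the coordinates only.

Taking differences between consecutive positions: (-6, -2), (-6, -4), (-6, -6), (-6, -8), (-6, -10), (-6, -12), (-6, -14). These grow by (+0, -2) each step.
step 8: (-49, -51) + (-6, -16) → (-55, -67)
step 9: (-55, -67) + (-6, -18) → (-61, -85)
step 10: (-61, -85) + (-6, -20) → (-67, -105)

(-67, -105)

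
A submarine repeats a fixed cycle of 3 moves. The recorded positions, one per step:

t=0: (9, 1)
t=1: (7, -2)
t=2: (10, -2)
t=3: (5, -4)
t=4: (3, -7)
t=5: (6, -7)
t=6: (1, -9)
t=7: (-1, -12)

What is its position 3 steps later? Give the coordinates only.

(-5, -17)

Step-to-step displacements: (-2, -3), (+3, +0), (-5, -2), (-2, -3), (+3, +0), (-5, -2), (-2, -3) — a repeating cycle of length 3.
step 8: apply (+3, +0) → (2, -12)
step 9: apply (-5, -2) → (-3, -14)
step 10: apply (-2, -3) → (-5, -17)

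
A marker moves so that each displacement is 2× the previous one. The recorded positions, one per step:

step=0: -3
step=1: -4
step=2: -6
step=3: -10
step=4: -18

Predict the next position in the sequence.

The jumps are -1, -2, -4, -8 — a geometric progression with ratio 2.
step 5: -18 − 16 → -34

-34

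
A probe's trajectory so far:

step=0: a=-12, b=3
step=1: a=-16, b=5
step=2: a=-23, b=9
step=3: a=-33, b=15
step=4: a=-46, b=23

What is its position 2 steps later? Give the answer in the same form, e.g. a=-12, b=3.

Successive displacements: (-4, +2), (-7, +4), (-10, +6), (-13, +8) — each changes by (-3, +2).
step 5: a=-46, b=23 + (-16, +10) → a=-62, b=33
step 6: a=-62, b=33 + (-19, +12) → a=-81, b=45

a=-81, b=45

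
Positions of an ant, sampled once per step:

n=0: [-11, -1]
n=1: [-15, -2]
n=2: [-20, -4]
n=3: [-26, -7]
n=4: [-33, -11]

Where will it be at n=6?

Taking differences between consecutive positions: [-4, -1], [-5, -2], [-6, -3], [-7, -4]. These grow by [-1, -1] each step.
step 5: [-33, -11] + [-8, -5] → [-41, -16]
step 6: [-41, -16] + [-9, -6] → [-50, -22]

[-50, -22]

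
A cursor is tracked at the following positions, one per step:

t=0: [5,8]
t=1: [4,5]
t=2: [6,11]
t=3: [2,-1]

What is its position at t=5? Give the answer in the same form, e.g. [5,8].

[-6,-25]

Step-to-step displacements: [-1,-3], [+2,+6], [-4,-12]; each is -2× the previous.
step 4: [2,-1] + [+8,+24] → [10,23]
step 5: [10,23] + [-16,-48] → [-6,-25]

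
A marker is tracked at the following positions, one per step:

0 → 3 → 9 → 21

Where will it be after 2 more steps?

Consecutive displacements +3, +6, +12 scale by a factor of 2 each step.
step 4: 21 + 24 → 45
step 5: 45 + 48 → 93

93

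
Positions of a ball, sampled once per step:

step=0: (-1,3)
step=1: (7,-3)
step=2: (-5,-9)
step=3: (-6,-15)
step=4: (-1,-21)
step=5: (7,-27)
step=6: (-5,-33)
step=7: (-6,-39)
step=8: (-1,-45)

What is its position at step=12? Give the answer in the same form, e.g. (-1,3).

First: cycles through -1, 7, -5, -6 every 4 steps. Step 12 lands at position 0 of the cycle → -1.
Second: linear, -6 per step → -69 at step 12.

(-1,-69)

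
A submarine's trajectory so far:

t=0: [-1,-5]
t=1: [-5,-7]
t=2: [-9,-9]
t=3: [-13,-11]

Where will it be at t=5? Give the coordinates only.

[-21,-15]

Constant displacement of [-4,-2] per step.
step 4: [-13,-11] + [-4,-2] → [-17,-13]
step 5: [-17,-13] + [-4,-2] → [-21,-15]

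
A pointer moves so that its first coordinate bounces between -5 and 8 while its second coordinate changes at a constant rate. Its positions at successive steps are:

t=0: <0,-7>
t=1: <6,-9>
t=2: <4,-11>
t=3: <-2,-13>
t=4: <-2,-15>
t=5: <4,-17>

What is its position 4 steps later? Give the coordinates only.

The first coordinate travels 6 per step and bounces off the walls at -5 and 8.
  step 6: 4 → 6
  step 7: 6 → 0
  step 8: 0 → -4
  step 9: -4 → 2
The second coordinate changes by -2 each step: at step 9 it is -25.

<2,-25>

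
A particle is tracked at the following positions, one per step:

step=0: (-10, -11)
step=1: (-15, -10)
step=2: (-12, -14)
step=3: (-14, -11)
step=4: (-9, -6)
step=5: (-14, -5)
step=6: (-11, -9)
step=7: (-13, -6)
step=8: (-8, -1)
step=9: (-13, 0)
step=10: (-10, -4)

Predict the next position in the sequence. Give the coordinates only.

Differencing gives (-5, +1), (+3, -4), (-2, +3), (+5, +5), (-5, +1), (+3, -4), (-2, +3), (+5, +5), (-5, +1), (+3, -4). This is the pattern (-5, +1), (+3, -4), (-2, +3), (+5, +5) repeated.
step 11: apply (-2, +3) → (-12, -1)

(-12, -1)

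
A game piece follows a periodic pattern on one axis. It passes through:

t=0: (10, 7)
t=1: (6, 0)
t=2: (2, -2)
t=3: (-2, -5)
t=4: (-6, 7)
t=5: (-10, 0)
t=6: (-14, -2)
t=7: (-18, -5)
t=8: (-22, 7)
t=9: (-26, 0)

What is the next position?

The first coordinate changes by -4 each step, so at step 10 it is 10 + 10·(-4) = -30.
The second coordinate repeats the cycle [7, 0, -2, -5] with period 4; step 10 mod 4 = 2, giving -2.

(-30, -2)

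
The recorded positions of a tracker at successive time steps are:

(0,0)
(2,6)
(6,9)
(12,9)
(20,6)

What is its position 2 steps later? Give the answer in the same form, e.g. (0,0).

Taking differences between consecutive positions: (+2,+6), (+4,+3), (+6,+0), (+8,-3). These grow by (+2,-3) each step.
step 5: (20,6) + (+10,-6) → (30,0)
step 6: (30,0) + (+12,-9) → (42,-9)

(42,-9)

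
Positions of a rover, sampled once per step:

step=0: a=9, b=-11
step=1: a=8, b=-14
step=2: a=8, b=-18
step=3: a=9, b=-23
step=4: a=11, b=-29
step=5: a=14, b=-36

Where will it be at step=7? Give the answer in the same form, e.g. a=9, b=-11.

First differences are (-1, -3), (+0, -4), (+1, -5), (+2, -6), (+3, -7); their common second difference is (+1, -1) (constant acceleration).
step 6: a=14, b=-36 + (+4, -8) → a=18, b=-44
step 7: a=18, b=-44 + (+5, -9) → a=23, b=-53

a=23, b=-53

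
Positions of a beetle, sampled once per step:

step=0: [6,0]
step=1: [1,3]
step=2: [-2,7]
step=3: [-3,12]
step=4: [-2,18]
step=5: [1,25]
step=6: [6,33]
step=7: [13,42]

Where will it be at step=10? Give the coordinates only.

[46,75]

First differences are [-5,+3], [-3,+4], [-1,+5], [+1,+6], [+3,+7], [+5,+8], [+7,+9]; their common second difference is [+2,+1] (constant acceleration).
step 8: [13,42] + [+9,+10] → [22,52]
step 9: [22,52] + [+11,+11] → [33,63]
step 10: [33,63] + [+13,+12] → [46,75]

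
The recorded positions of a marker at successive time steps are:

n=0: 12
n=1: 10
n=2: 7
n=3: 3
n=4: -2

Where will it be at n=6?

Taking differences between consecutive positions: -2, -3, -4, -5. These grow by -1 each step.
step 5: -2 − 6 → -8
step 6: -8 − 7 → -15

-15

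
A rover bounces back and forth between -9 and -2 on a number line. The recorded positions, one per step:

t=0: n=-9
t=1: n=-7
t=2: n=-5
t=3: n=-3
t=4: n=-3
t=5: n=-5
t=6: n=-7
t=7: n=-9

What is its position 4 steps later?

The value reflects between -9 and -2, moving 2 per step.
  step 8: -9 → -7
  step 9: -7 → -5
  step 10: -5 → -3
  step 11: -3 → -3

n=-3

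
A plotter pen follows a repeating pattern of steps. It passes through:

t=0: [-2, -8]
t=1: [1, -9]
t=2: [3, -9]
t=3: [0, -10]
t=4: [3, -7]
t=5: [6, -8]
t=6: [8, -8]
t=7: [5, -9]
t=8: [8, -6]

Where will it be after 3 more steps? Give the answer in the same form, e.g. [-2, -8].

[10, -8]

Differencing gives [+3, -1], [+2, +0], [-3, -1], [+3, +3], [+3, -1], [+2, +0], [-3, -1], [+3, +3]. This is the pattern [+3, -1], [+2, +0], [-3, -1], [+3, +3] repeated.
step 9: apply [+3, -1] → [11, -7]
step 10: apply [+2, +0] → [13, -7]
step 11: apply [-3, -1] → [10, -8]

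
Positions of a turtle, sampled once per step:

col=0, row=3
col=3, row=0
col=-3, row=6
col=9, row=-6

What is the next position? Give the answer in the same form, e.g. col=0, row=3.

Consecutive displacements (+3, -3), (-6, +6), (+12, -12) scale by a factor of -2 each step.
step 4: col=9, row=-6 + (-24, +24) → col=-15, row=18

col=-15, row=18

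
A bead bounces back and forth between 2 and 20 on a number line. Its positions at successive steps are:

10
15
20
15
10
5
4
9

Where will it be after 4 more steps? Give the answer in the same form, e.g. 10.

The value travels 5 per step and bounces off the walls at 2 and 20.
  step 8: 9 → 14
  step 9: 14 → 19
  step 10: 19 → 16
  step 11: 16 → 11

11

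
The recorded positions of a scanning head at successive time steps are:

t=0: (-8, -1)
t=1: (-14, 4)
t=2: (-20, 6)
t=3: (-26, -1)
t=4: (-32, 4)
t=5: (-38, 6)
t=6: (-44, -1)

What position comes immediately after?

The first coordinate changes by -6 each step, so at step 7 it is -8 + 7·(-6) = -50.
The second coordinate repeats the cycle [-1, 4, 6] with period 3; step 7 mod 3 = 1, giving 4.

(-50, 4)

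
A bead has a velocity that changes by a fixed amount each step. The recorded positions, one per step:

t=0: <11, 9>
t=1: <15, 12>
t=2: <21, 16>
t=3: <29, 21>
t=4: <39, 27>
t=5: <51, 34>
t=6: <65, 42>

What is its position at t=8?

<99, 61>

Taking differences between consecutive positions: <+4, +3>, <+6, +4>, <+8, +5>, <+10, +6>, <+12, +7>, <+14, +8>. These grow by <+2, +1> each step.
step 7: <65, 42> + <+16, +9> → <81, 51>
step 8: <81, 51> + <+18, +10> → <99, 61>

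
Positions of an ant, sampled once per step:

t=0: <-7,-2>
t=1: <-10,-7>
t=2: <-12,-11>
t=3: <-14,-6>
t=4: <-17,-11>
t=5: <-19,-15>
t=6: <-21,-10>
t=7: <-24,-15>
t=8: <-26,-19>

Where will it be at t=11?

<-33,-23>

The moves between consecutive positions are <-3,-5>, <-2,-4>, <-2,+5>, <-3,-5>, <-2,-4>, <-2,+5>, <-3,-5>, <-2,-4>; they repeat the 3-cycle [<-3,-5>, <-2,-4>, <-2,+5>].
step 9: apply <-2,+5> → <-28,-14>
step 10: apply <-3,-5> → <-31,-19>
step 11: apply <-2,-4> → <-33,-23>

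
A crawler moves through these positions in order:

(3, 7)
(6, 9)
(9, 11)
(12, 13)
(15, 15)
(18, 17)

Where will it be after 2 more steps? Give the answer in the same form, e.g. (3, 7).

The position changes by (+3, +2) every step.
step 6: (18, 17) + (+3, +2) → (21, 19)
step 7: (21, 19) + (+3, +2) → (24, 21)

(24, 21)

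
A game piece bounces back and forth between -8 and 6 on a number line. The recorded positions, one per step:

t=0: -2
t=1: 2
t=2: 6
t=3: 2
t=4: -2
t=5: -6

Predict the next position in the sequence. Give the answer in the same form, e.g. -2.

The value travels 4 per step and bounces off the walls at -8 and 6.
  step 6: -6 → -6

-6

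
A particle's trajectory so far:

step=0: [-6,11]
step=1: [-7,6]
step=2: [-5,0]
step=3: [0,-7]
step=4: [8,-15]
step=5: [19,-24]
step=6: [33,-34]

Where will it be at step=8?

Successive displacements: [-1,-5], [+2,-6], [+5,-7], [+8,-8], [+11,-9], [+14,-10] — each changes by [+3,-1].
step 7: [33,-34] + [+17,-11] → [50,-45]
step 8: [50,-45] + [+20,-12] → [70,-57]

[70,-57]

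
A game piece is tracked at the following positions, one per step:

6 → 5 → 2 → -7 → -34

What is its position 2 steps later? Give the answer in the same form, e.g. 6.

Step-to-step displacements: -1, -3, -9, -27; each is 3× the previous.
step 5: -34 − 81 → -115
step 6: -115 − 243 → -358

-358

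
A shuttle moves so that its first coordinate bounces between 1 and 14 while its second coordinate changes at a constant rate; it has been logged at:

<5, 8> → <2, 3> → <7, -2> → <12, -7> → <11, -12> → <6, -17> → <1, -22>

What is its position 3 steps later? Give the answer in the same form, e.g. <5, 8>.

<12, -37>

The first coordinate travels 5 per step and bounces off the walls at 1 and 14.
  step 7: 1 → 6
  step 8: 6 → 11
  step 9: 11 → 12
The second coordinate changes by -5 each step: at step 9 it is -37.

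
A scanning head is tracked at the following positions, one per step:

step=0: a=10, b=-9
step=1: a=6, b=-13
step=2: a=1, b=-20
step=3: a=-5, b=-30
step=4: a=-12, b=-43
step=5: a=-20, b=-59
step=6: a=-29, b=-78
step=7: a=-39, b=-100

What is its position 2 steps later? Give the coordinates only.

a=-62, b=-153

Successive displacements: (-4, -4), (-5, -7), (-6, -10), (-7, -13), (-8, -16), (-9, -19), (-10, -22) — each changes by (-1, -3).
step 8: a=-39, b=-100 + (-11, -25) → a=-50, b=-125
step 9: a=-50, b=-125 + (-12, -28) → a=-62, b=-153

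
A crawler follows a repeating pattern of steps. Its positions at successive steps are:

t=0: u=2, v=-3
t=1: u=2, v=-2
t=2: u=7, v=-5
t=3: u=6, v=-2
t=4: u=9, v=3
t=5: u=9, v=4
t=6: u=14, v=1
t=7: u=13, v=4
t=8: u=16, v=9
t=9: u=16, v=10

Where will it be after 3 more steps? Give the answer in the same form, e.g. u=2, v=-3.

u=23, v=15

Differencing gives (+0,+1), (+5,-3), (-1,+3), (+3,+5), (+0,+1), (+5,-3), (-1,+3), (+3,+5), (+0,+1). This is the pattern (+0,+1), (+5,-3), (-1,+3), (+3,+5) repeated.
step 10: apply (+5,-3) → u=21, v=7
step 11: apply (-1,+3) → u=20, v=10
step 12: apply (+3,+5) → u=23, v=15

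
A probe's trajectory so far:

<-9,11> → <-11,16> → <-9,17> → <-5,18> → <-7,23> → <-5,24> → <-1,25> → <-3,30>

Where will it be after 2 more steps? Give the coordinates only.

Step-to-step displacements: <-2,+5>, <+2,+1>, <+4,+1>, <-2,+5>, <+2,+1>, <+4,+1>, <-2,+5> — a repeating cycle of length 3.
step 8: apply <+2,+1> → <-1,31>
step 9: apply <+4,+1> → <3,32>

<3,32>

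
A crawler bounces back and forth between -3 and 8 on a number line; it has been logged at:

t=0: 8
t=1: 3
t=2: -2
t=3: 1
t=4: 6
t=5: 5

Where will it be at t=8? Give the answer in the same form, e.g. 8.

4

The value travels 5 per step and bounces off the walls at -3 and 8.
  step 6: 5 → 0
  step 7: 0 → -1
  step 8: -1 → 4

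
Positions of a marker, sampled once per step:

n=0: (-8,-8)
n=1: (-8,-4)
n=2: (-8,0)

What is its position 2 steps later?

Each step adds (+0,+4) to the position.
step 3: (-8,0) + (+0,+4) → (-8,4)
step 4: (-8,4) + (+0,+4) → (-8,8)

(-8,8)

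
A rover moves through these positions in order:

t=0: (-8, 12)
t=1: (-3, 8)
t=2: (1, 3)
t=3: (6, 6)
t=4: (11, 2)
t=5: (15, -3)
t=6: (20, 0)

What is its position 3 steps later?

The moves between consecutive positions are (+5, -4), (+4, -5), (+5, +3), (+5, -4), (+4, -5), (+5, +3); they repeat the 3-cycle [(+5, -4), (+4, -5), (+5, +3)].
step 7: apply (+5, -4) → (25, -4)
step 8: apply (+4, -5) → (29, -9)
step 9: apply (+5, +3) → (34, -6)

(34, -6)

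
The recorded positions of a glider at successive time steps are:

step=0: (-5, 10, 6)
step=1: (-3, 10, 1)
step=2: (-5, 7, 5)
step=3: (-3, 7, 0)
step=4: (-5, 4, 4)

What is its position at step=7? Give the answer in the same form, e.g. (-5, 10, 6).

The moves between consecutive positions are (+2, +0, -5), (-2, -3, +4), (+2, +0, -5), (-2, -3, +4); they repeat the 2-cycle [(+2, +0, -5), (-2, -3, +4)].
step 5: apply (+2, +0, -5) → (-3, 4, -1)
step 6: apply (-2, -3, +4) → (-5, 1, 3)
step 7: apply (+2, +0, -5) → (-3, 1, -2)

(-3, 1, -2)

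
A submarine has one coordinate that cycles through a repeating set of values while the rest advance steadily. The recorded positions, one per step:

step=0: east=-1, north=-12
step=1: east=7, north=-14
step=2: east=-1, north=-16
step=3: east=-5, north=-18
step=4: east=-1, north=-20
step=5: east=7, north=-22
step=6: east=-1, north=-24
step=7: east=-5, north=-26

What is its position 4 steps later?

East: cycles through -1, 7, -1, -5 every 4 steps. Step 11 lands at position 3 of the cycle → -5.
North: linear, -2 per step → -34 at step 11.

east=-5, north=-34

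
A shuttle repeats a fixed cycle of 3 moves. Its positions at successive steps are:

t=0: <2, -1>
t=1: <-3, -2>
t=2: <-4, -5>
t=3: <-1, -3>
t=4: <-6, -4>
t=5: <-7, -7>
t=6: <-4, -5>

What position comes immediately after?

The moves between consecutive positions are <-5, -1>, <-1, -3>, <+3, +2>, <-5, -1>, <-1, -3>, <+3, +2>; they repeat the 3-cycle [<-5, -1>, <-1, -3>, <+3, +2>].
step 7: apply <-5, -1> → <-9, -6>

<-9, -6>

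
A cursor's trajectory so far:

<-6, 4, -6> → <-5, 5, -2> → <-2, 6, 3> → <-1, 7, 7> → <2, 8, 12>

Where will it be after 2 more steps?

<6, 10, 21>

Step-to-step displacements: <+1, +1, +4>, <+3, +1, +5>, <+1, +1, +4>, <+3, +1, +5> — a repeating cycle of length 2.
step 5: apply <+1, +1, +4> → <3, 9, 16>
step 6: apply <+3, +1, +5> → <6, 10, 21>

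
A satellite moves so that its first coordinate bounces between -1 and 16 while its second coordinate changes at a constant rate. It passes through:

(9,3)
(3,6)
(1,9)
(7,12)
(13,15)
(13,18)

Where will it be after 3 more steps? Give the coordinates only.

The first coordinate reflects between -1 and 16, moving 6 per step.
  step 6: 13 → 7
  step 7: 7 → 1
  step 8: 1 → 3
The second coordinate changes by +3 each step: at step 8 it is 27.

(3,27)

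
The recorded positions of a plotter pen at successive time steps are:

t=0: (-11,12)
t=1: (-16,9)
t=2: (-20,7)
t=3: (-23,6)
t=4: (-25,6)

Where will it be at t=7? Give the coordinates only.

(-25,12)

Successive displacements: (-5,-3), (-4,-2), (-3,-1), (-2,+0) — each changes by (+1,+1).
step 5: (-25,6) + (-1,+1) → (-26,7)
step 6: (-26,7) + (+0,+2) → (-26,9)
step 7: (-26,9) + (+1,+3) → (-25,12)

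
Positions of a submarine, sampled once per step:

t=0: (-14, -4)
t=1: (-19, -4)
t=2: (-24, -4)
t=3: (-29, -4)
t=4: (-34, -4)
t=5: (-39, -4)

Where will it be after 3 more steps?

(-54, -4)

The position changes by (-5, +0) every step.
step 6: (-39, -4) + (-5, +0) → (-44, -4)
step 7: (-44, -4) + (-5, +0) → (-49, -4)
step 8: (-49, -4) + (-5, +0) → (-54, -4)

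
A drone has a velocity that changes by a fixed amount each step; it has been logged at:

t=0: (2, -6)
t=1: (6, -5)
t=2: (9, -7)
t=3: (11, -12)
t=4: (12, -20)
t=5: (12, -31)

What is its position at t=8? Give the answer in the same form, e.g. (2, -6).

(6, -82)

First differences are (+4, +1), (+3, -2), (+2, -5), (+1, -8), (+0, -11); their common second difference is (-1, -3) (constant acceleration).
step 6: (12, -31) + (-1, -14) → (11, -45)
step 7: (11, -45) + (-2, -17) → (9, -62)
step 8: (9, -62) + (-3, -20) → (6, -82)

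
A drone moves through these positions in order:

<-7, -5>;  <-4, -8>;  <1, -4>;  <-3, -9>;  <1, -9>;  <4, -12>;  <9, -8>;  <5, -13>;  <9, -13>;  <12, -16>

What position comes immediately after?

The moves between consecutive positions are <+3, -3>, <+5, +4>, <-4, -5>, <+4, +0>, <+3, -3>, <+5, +4>, <-4, -5>, <+4, +0>, <+3, -3>; they repeat the 4-cycle [<+3, -3>, <+5, +4>, <-4, -5>, <+4, +0>].
step 10: apply <+5, +4> → <17, -12>

<17, -12>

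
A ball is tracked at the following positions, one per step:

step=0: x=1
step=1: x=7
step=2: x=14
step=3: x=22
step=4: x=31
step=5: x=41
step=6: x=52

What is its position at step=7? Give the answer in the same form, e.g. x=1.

x=64

Successive displacements: +6, +7, +8, +9, +10, +11 — each changes by +1.
step 7: 52 + 12 → x=64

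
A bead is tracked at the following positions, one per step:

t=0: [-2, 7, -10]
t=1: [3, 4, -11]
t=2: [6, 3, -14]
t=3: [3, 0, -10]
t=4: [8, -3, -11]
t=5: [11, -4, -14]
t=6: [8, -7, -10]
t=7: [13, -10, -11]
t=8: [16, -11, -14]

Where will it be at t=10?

The moves between consecutive positions are [+5, -3, -1], [+3, -1, -3], [-3, -3, +4], [+5, -3, -1], [+3, -1, -3], [-3, -3, +4], [+5, -3, -1], [+3, -1, -3]; they repeat the 3-cycle [[+5, -3, -1], [+3, -1, -3], [-3, -3, +4]].
step 9: apply [-3, -3, +4] → [13, -14, -10]
step 10: apply [+5, -3, -1] → [18, -17, -11]

[18, -17, -11]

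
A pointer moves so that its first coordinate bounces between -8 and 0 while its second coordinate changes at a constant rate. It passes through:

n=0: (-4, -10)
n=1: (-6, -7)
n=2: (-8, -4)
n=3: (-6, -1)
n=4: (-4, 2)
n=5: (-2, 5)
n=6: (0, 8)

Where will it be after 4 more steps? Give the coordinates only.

(-8, 20)

The first coordinate reflects between -8 and 0, moving 2 per step.
  step 7: 0 → -2
  step 8: -2 → -4
  step 9: -4 → -6
  step 10: -6 → -8
The second coordinate changes by +3 each step: at step 10 it is 20.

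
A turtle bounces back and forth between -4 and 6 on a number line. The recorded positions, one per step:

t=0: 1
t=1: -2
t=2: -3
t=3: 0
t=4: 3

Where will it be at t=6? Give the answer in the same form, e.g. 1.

3

The value travels 3 per step and bounces off the walls at -4 and 6.
  step 5: 3 → 6
  step 6: 6 → 3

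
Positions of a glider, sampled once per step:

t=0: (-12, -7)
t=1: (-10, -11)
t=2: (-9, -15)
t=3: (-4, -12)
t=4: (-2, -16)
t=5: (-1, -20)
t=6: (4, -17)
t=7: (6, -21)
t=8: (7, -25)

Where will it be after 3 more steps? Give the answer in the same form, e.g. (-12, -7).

The moves between consecutive positions are (+2, -4), (+1, -4), (+5, +3), (+2, -4), (+1, -4), (+5, +3), (+2, -4), (+1, -4); they repeat the 3-cycle [(+2, -4), (+1, -4), (+5, +3)].
step 9: apply (+5, +3) → (12, -22)
step 10: apply (+2, -4) → (14, -26)
step 11: apply (+1, -4) → (15, -30)

(15, -30)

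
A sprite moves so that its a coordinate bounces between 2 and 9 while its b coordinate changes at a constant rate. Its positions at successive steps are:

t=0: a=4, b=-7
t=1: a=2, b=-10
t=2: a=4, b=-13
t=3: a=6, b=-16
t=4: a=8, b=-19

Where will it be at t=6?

The a coordinate travels 2 per step and bounces off the walls at 2 and 9.
  step 5: 8 → 8
  step 6: 8 → 6
The b coordinate changes by -3 each step: at step 6 it is -25.

a=6, b=-25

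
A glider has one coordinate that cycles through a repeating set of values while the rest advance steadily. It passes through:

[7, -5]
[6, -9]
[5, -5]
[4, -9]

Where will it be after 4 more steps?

[0, -9]

The first coordinate changes by -1 each step, so at step 7 it is 7 + 7·(-1) = 0.
The second coordinate repeats the cycle [-5, -9] with period 2; step 7 mod 2 = 1, giving -9.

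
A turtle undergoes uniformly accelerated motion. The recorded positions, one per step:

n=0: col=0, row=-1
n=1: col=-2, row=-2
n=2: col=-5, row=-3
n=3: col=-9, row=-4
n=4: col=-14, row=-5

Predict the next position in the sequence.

First differences are (-2,-1), (-3,-1), (-4,-1), (-5,-1); their common second difference is (-1,+0) (constant acceleration).
step 5: col=-14, row=-5 + (-6,-1) → col=-20, row=-6

col=-20, row=-6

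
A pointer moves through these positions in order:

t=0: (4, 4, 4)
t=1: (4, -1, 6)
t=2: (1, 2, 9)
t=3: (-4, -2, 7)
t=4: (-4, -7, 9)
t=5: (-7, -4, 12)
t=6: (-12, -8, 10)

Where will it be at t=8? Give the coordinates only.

(-15, -10, 15)

Step-to-step displacements: (+0, -5, +2), (-3, +3, +3), (-5, -4, -2), (+0, -5, +2), (-3, +3, +3), (-5, -4, -2) — a repeating cycle of length 3.
step 7: apply (+0, -5, +2) → (-12, -13, 12)
step 8: apply (-3, +3, +3) → (-15, -10, 15)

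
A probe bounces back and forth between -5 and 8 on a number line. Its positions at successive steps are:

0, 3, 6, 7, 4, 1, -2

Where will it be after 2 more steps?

-2

The value travels 3 per step and bounces off the walls at -5 and 8.
  step 7: -2 → -5
  step 8: -5 → -2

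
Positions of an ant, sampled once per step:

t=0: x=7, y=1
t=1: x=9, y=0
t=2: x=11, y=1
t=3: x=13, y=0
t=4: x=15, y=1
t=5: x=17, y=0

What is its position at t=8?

x=23, y=1

X: linear, +2 per step → 23 at step 8.
Y: cycles through 1, 0 every 2 steps. Step 8 lands at position 0 of the cycle → 1.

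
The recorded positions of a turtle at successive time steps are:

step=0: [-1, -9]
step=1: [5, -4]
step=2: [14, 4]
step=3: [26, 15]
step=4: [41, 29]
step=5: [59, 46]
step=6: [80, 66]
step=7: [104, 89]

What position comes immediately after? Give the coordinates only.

[131, 115]

Successive displacements: [+6, +5], [+9, +8], [+12, +11], [+15, +14], [+18, +17], [+21, +20], [+24, +23] — each changes by [+3, +3].
step 8: [104, 89] + [+27, +26] → [131, 115]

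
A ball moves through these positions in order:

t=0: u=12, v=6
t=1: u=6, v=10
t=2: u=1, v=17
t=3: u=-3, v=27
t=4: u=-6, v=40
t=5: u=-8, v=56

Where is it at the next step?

u=-9, v=75

Taking differences between consecutive positions: (-6,+4), (-5,+7), (-4,+10), (-3,+13), (-2,+16). These grow by (+1,+3) each step.
step 6: u=-8, v=56 + (-1,+19) → u=-9, v=75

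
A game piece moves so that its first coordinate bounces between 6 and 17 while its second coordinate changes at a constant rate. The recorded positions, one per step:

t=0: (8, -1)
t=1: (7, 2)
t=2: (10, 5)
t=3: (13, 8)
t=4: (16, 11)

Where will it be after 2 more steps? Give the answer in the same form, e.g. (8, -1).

The first coordinate travels 3 per step and bounces off the walls at 6 and 17.
  step 5: 16 → 15
  step 6: 15 → 12
The second coordinate changes by +3 each step: at step 6 it is 17.

(12, 17)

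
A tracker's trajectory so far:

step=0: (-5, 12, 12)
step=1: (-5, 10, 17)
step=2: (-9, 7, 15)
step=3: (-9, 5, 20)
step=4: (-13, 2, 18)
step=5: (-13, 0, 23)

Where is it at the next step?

(-17, -3, 21)

Step-to-step displacements: (+0, -2, +5), (-4, -3, -2), (+0, -2, +5), (-4, -3, -2), (+0, -2, +5) — a repeating cycle of length 2.
step 6: apply (-4, -3, -2) → (-17, -3, 21)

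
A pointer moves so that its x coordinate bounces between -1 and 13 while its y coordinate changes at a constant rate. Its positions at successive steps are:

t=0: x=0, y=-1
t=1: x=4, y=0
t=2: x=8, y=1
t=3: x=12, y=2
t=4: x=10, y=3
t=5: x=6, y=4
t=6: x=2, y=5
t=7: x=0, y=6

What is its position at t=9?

The x coordinate reflects between -1 and 13, moving 4 per step.
  step 8: 0 → 4
  step 9: 4 → 8
The y coordinate changes by +1 each step: at step 9 it is 8.

x=8, y=8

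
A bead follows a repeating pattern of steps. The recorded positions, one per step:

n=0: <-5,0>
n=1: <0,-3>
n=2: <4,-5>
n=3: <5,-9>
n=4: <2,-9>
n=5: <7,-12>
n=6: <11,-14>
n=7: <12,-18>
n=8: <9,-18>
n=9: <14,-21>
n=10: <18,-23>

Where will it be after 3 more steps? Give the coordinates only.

The moves between consecutive positions are <+5,-3>, <+4,-2>, <+1,-4>, <-3,+0>, <+5,-3>, <+4,-2>, <+1,-4>, <-3,+0>, <+5,-3>, <+4,-2>; they repeat the 4-cycle [<+5,-3>, <+4,-2>, <+1,-4>, <-3,+0>].
step 11: apply <+1,-4> → <19,-27>
step 12: apply <-3,+0> → <16,-27>
step 13: apply <+5,-3> → <21,-30>

<21,-30>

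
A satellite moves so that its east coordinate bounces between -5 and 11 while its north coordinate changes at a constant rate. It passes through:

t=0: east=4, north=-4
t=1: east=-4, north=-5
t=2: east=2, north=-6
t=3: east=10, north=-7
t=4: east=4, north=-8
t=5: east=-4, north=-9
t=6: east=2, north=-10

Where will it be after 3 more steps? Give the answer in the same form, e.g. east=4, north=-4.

east=-4, north=-13

The east coordinate reflects between -5 and 11, moving 8 per step.
  step 7: 2 → 10
  step 8: 10 → 4
  step 9: 4 → -4
The north coordinate changes by -1 each step: at step 9 it is -13.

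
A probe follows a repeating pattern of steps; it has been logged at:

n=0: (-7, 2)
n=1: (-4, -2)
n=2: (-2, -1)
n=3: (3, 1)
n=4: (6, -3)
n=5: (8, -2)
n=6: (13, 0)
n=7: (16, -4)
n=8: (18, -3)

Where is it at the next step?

The moves between consecutive positions are (+3, -4), (+2, +1), (+5, +2), (+3, -4), (+2, +1), (+5, +2), (+3, -4), (+2, +1); they repeat the 3-cycle [(+3, -4), (+2, +1), (+5, +2)].
step 9: apply (+5, +2) → (23, -1)

(23, -1)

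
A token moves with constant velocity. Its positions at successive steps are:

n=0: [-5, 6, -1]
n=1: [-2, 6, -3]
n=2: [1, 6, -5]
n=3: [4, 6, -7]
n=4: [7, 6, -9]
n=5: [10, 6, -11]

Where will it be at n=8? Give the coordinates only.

[19, 6, -17]

The position changes by [+3, +0, -2] every step.
step 6: [10, 6, -11] + [+3, +0, -2] → [13, 6, -13]
step 7: [13, 6, -13] + [+3, +0, -2] → [16, 6, -15]
step 8: [16, 6, -15] + [+3, +0, -2] → [19, 6, -17]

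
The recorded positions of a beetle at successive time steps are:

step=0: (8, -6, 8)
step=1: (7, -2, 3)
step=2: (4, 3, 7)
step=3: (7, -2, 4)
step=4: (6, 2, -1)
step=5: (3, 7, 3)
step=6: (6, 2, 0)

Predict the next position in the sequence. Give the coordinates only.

Step-to-step displacements: (-1, +4, -5), (-3, +5, +4), (+3, -5, -3), (-1, +4, -5), (-3, +5, +4), (+3, -5, -3) — a repeating cycle of length 3.
step 7: apply (-1, +4, -5) → (5, 6, -5)

(5, 6, -5)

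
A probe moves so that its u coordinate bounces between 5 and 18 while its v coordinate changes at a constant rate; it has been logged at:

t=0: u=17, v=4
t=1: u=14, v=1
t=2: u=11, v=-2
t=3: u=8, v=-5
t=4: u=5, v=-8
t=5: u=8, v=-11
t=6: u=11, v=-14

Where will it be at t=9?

u=16, v=-23

The u coordinate reflects between 5 and 18, moving 3 per step.
  step 7: 11 → 14
  step 8: 14 → 17
  step 9: 17 → 16
The v coordinate changes by -3 each step: at step 9 it is -23.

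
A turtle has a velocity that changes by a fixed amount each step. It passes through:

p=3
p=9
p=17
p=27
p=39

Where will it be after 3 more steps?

p=87

First differences are +6, +8, +10, +12; their common second difference is +2 (constant acceleration).
step 5: 39 + 14 → p=53
step 6: 53 + 16 → p=69
step 7: 69 + 18 → p=87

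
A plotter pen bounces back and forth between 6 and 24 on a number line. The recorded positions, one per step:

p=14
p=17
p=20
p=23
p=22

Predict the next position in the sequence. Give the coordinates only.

The value travels 3 per step and bounces off the walls at 6 and 24.
  step 5: 22 → 19

p=19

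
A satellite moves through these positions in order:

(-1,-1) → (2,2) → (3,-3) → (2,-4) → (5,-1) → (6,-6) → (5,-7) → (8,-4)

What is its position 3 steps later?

(11,-7)

Step-to-step displacements: (+3,+3), (+1,-5), (-1,-1), (+3,+3), (+1,-5), (-1,-1), (+3,+3) — a repeating cycle of length 3.
step 8: apply (+1,-5) → (9,-9)
step 9: apply (-1,-1) → (8,-10)
step 10: apply (+3,+3) → (11,-7)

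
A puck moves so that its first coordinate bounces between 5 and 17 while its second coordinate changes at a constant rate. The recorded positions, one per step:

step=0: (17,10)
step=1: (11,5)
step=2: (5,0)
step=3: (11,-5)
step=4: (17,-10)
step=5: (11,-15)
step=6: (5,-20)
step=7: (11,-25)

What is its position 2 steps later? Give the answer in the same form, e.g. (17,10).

(11,-35)

The first coordinate reflects between 5 and 17, moving 6 per step.
  step 8: 11 → 17
  step 9: 17 → 11
The second coordinate changes by -5 each step: at step 9 it is -35.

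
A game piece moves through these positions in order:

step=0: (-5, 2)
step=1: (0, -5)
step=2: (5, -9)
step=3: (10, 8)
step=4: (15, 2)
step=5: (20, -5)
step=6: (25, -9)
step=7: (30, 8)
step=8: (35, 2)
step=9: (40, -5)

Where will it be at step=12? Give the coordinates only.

The first coordinate changes by +5 each step, so at step 12 it is -5 + 12·(5) = 55.
The second coordinate repeats the cycle [2, -5, -9, 8] with period 4; step 12 mod 4 = 0, giving 2.

(55, 2)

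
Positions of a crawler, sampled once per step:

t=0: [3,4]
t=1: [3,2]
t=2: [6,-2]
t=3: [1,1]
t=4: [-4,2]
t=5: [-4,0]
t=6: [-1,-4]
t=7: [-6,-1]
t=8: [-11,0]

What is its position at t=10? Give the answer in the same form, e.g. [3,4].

Differencing gives [+0,-2], [+3,-4], [-5,+3], [-5,+1], [+0,-2], [+3,-4], [-5,+3], [-5,+1]. This is the pattern [+0,-2], [+3,-4], [-5,+3], [-5,+1] repeated.
step 9: apply [+0,-2] → [-11,-2]
step 10: apply [+3,-4] → [-8,-6]

[-8,-6]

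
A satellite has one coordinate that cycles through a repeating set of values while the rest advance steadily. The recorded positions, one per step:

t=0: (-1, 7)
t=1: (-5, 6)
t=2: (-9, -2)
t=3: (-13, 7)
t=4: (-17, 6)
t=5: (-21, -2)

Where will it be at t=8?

The first coordinate changes by -4 each step, so at step 8 it is -1 + 8·(-4) = -33.
The second coordinate repeats the cycle [7, 6, -2] with period 3; step 8 mod 3 = 2, giving -2.

(-33, -2)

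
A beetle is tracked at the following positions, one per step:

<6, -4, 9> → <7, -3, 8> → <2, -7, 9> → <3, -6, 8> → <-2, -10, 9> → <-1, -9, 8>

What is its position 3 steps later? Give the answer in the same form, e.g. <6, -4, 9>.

Step-to-step displacements: <+1, +1, -1>, <-5, -4, +1>, <+1, +1, -1>, <-5, -4, +1>, <+1, +1, -1> — a repeating cycle of length 2.
step 6: apply <-5, -4, +1> → <-6, -13, 9>
step 7: apply <+1, +1, -1> → <-5, -12, 8>
step 8: apply <-5, -4, +1> → <-10, -16, 9>

<-10, -16, 9>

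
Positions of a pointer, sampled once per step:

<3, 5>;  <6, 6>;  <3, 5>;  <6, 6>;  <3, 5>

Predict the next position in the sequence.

<6, 6>

The jumps are <+3, +1>, <-3, -1>, <+3, +1>, <-3, -1> — a geometric progression with ratio -1.
step 5: <3, 5> + <+3, +1> → <6, 6>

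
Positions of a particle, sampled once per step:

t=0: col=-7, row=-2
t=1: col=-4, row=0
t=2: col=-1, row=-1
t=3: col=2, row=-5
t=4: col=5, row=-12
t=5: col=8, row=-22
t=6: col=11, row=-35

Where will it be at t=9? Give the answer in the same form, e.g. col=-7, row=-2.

col=20, row=-92

First differences are (+3,+2), (+3,-1), (+3,-4), (+3,-7), (+3,-10), (+3,-13); their common second difference is (+0,-3) (constant acceleration).
step 7: col=11, row=-35 + (+3,-16) → col=14, row=-51
step 8: col=14, row=-51 + (+3,-19) → col=17, row=-70
step 9: col=17, row=-70 + (+3,-22) → col=20, row=-92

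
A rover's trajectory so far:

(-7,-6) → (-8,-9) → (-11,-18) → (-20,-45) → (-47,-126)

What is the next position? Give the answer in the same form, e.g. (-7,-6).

The jumps are (-1,-3), (-3,-9), (-9,-27), (-27,-81) — a geometric progression with ratio 3.
step 5: (-47,-126) + (-81,-243) → (-128,-369)

(-128,-369)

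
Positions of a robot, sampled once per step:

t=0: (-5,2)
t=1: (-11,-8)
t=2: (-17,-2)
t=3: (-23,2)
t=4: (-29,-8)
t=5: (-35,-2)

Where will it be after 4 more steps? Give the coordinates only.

The first coordinate changes by -6 each step, so at step 9 it is -5 + 9·(-6) = -59.
The second coordinate repeats the cycle [2, -8, -2] with period 3; step 9 mod 3 = 0, giving 2.

(-59,2)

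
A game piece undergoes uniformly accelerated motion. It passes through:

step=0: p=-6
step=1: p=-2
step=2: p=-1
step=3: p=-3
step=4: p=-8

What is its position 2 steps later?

p=-27

Successive displacements: +4, +1, -2, -5 — each changes by -3.
step 5: -8 − 8 → p=-16
step 6: -16 − 11 → p=-27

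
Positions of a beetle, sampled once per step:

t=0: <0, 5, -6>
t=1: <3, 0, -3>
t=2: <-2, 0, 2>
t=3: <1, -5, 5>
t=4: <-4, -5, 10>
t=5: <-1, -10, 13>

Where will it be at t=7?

<-3, -15, 21>

Step-to-step displacements: <+3, -5, +3>, <-5, +0, +5>, <+3, -5, +3>, <-5, +0, +5>, <+3, -5, +3> — a repeating cycle of length 2.
step 6: apply <-5, +0, +5> → <-6, -10, 18>
step 7: apply <+3, -5, +3> → <-3, -15, 21>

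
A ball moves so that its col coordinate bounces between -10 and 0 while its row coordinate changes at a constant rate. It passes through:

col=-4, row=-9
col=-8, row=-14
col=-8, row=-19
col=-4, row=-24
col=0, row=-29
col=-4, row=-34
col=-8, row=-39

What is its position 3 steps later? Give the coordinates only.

The col coordinate travels 4 per step and bounces off the walls at -10 and 0.
  step 7: -8 → -8
  step 8: -8 → -4
  step 9: -4 → 0
The row coordinate changes by -5 each step: at step 9 it is -54.

col=0, row=-54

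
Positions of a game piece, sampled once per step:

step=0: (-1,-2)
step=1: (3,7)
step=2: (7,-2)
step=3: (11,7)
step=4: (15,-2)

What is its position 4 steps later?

The first coordinate changes by +4 each step, so at step 8 it is -1 + 8·(4) = 31.
The second coordinate repeats the cycle [-2, 7] with period 2; step 8 mod 2 = 0, giving -2.

(31,-2)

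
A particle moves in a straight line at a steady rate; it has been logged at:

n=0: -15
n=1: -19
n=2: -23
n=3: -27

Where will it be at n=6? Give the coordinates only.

Constant displacement of -4 per step.
step 4: -27 − 4 → -31
step 5: -31 − 4 → -35
step 6: -35 − 4 → -39

-39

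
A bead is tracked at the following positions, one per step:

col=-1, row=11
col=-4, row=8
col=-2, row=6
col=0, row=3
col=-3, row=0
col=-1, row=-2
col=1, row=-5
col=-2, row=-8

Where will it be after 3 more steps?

The moves between consecutive positions are (-3, -3), (+2, -2), (+2, -3), (-3, -3), (+2, -2), (+2, -3), (-3, -3); they repeat the 3-cycle [(-3, -3), (+2, -2), (+2, -3)].
step 8: apply (+2, -2) → col=0, row=-10
step 9: apply (+2, -3) → col=2, row=-13
step 10: apply (-3, -3) → col=-1, row=-16

col=-1, row=-16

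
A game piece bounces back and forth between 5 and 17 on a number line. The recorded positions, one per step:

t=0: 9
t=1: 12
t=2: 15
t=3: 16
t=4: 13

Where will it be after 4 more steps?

9

The value reflects between 5 and 17, moving 3 per step.
  step 5: 13 → 10
  step 6: 10 → 7
  step 7: 7 → 6
  step 8: 6 → 9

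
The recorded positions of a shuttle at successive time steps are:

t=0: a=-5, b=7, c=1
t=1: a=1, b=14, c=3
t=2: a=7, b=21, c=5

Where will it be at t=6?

Constant displacement of (+6,+7,+2) per step.
step 3: a=7, b=21, c=5 + (+6,+7,+2) → a=13, b=28, c=7
step 4: a=13, b=28, c=7 + (+6,+7,+2) → a=19, b=35, c=9
step 5: a=19, b=35, c=9 + (+6,+7,+2) → a=25, b=42, c=11
step 6: a=25, b=42, c=11 + (+6,+7,+2) → a=31, b=49, c=13

a=31, b=49, c=13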